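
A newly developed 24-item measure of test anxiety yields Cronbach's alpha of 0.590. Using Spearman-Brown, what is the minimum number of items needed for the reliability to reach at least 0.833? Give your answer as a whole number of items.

84

n = [0.833 × 0.410] / [0.590 × 0.167]
  = 0.341530 / 0.098530 = 3.4663
Items needed = n × 24 = 3.4663 × 24 ≈ 83.19 → round up to 84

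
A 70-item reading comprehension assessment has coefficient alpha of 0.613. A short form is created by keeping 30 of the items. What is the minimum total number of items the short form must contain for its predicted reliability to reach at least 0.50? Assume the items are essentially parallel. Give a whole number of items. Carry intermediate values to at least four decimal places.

First, r for the 30-item form: n = 30/70 = 0.4286, so r_30 = 0.4286·0.613/(1 + (0.4286 − 1)·0.613) = 0.4044
Length factor from the short form to reach 0.50: n' = 0.50(1 − 0.4044) / [0.4044(1 − 0.50)] ≈ 1.4728
Total items = 1.4728 × 30 = 44.18, rounded up to 45.

45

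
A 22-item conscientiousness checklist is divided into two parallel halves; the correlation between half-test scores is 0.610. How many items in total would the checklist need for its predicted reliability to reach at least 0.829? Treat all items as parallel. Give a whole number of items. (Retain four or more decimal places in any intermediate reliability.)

35

Corrected full-test reliability: r_full = 2 × 0.610 / (1 + 0.610) ≈ 0.7578
Solve Spearman-Brown for n: n = 0.829(1 − 0.7578) / [0.7578(1 − 0.829)] = 1.5495
Items = 1.5495 × 22 ≈ 34.09 → 35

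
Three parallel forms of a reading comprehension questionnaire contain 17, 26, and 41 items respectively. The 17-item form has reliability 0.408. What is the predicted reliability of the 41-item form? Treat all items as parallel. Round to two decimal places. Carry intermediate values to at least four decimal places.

Only the ratio of lengths matters: n = 41/17 = 2.4118
r_{41} = n·r / (1 + (n − 1)·r) = 0.9840 / 1.5760 ≈ 0.6244

0.62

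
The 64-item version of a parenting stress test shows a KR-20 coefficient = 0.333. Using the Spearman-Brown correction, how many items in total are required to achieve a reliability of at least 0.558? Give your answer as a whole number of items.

162

Spearman-Brown solved for the length factor n:
n = r_target (1 − r_old) / [ r_old (1 − r_target) ]
n = [0.558 × 0.667] / [0.333 × 0.442]
  = 0.372186 / 0.147186 = 2.5287
So the test needs 2.5287 × 64 ≈ 161.84 items; rounding up, 162.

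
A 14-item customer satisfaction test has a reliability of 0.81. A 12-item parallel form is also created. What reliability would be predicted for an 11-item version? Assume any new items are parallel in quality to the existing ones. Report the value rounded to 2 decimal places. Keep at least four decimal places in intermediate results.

0.77

The 12-item form is not needed; work directly from the 14-item form with n = 11/14 = 0.7857.
r_{11} = n·r / (1 + (n − 1)·r) = 0.6364 / 0.8264 ≈ 0.7701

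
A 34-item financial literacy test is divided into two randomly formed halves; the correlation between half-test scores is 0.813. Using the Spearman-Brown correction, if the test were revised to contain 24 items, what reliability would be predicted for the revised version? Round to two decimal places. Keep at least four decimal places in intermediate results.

0.86

First correct the split-half correlation to full-test reliability: r_full = 2 × 0.813 / (1 + 0.813) ≈ 0.8969
Then adjust to 24 items: n = 24/34 = 0.7059
r_new = n·r_full / (1 + (n − 1)·r_full) = 0.6331 / 0.7362 ≈ 0.8600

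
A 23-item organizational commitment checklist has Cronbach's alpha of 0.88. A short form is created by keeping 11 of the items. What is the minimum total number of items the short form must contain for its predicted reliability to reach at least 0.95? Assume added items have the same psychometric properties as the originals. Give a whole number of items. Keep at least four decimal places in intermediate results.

First, r for the 11-item form: n = 11/23 = 0.4783, so r_11 = 0.4783·0.88/(1 + (0.4783 − 1)·0.88) = 0.7781
Length factor from the short form to reach 0.95: n' = 0.95(1 − 0.7781) / [0.7781(1 − 0.95)] ≈ 5.4185
Total items = 5.4185 × 11 = 59.60, rounded up to 60.

60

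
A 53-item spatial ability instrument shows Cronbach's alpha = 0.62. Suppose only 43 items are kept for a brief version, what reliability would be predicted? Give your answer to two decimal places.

The new length is 43/53 = 0.8113 times the old.
By Spearman-Brown, r_new = n r / (1 + (n − 1) r).
r_new = (0.8113 × 0.62) / (1 + (0.8113 − 1) × 0.62)
     = 0.5030 / 0.8830 = 0.5696

0.57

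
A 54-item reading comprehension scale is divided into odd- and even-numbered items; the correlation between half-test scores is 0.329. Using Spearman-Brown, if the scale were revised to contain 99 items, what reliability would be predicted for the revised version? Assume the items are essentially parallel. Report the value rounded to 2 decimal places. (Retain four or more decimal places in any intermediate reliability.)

0.64

First correct the split-half correlation to full-test reliability: r_full = 2 × 0.329 / (1 + 0.329) ≈ 0.4951
Length factor from 54 to 99 items: n = 99/54 = 1.8333
r_new = n·r_full / (1 + (n − 1)·r_full) = 0.9077 / 1.4126 ≈ 0.6426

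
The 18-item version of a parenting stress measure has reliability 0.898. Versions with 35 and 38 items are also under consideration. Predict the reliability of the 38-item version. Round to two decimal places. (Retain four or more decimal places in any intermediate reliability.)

0.95

The 35-item form is not needed; work directly from the 18-item form with n = 38/18 = 2.1111.
r_{38} = n·r / (1 + (n − 1)·r) = 1.8958 / 1.9978 ≈ 0.9489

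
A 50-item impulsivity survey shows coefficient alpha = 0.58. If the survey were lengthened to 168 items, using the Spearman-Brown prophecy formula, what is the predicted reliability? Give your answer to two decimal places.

The new length is 168/50 = 3.36 times the old.
r_new = (3.36 × 0.58) / (1 + (3.36 − 1) × 0.58)
r_new = 1.9488 / 2.3688 ≈ 0.8227

0.82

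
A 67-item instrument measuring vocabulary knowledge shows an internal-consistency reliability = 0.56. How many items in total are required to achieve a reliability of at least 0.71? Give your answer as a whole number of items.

129

n = 0.71(1 − 0.56) / [0.56(1 − 0.71)]
  = 0.3124 / 0.1624 = 1.9236
Items needed = n × 67 = 1.9236 × 67 ≈ 128.88 → round up to 129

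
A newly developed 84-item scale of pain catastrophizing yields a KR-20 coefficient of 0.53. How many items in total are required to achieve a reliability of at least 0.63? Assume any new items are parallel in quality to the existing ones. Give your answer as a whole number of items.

127

Spearman-Brown solved for the length factor n:
n = r*(1 − r) / [ r (1 − r*) ]
n = 0.63(1 − 0.53) / [0.53(1 − 0.63)]
  = 0.2961 / 0.1961 = 1.5099
Items needed = n × 84 = 1.5099 × 84 ≈ 126.83 → round up to 127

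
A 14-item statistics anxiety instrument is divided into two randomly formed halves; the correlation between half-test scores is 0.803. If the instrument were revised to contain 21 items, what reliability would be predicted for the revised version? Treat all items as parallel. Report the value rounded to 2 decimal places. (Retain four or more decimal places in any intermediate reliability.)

Spearman-Brown correction (n = 2): r_full = 2·0.803/(1 + 0.803) = 0.8907
Then adjust to 21 items: n = 21/14 = 1.5000
r_new = n·r_full / (1 + (n − 1)·r_full) = 1.3361 / 1.4453 ≈ 0.9244

0.92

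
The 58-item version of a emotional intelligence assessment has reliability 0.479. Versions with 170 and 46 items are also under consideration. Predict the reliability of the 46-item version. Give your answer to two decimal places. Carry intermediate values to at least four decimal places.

Only the ratio of lengths matters: n = 46/58 = 0.7931
r_{46} = n·r / (1 + (n − 1)·r) = 0.3799 / 0.9009 ≈ 0.4217

0.42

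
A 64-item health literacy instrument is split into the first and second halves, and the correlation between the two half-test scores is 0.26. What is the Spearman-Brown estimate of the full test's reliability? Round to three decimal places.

r_full = 2(0.26) / (1 + 0.26)
r_full = 0.5200 / 1.2600 ≈ 0.4127

0.413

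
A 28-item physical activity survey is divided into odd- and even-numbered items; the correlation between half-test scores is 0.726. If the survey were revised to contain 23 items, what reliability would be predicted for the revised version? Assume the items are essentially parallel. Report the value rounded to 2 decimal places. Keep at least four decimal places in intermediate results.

0.81

First correct the split-half correlation to full-test reliability: r_full = 2 × 0.726 / (1 + 0.726) ≈ 0.8413
Length factor from 28 to 23 items: n = 23/28 = 0.8214
r_new = n·r_full / (1 + (n − 1)·r_full) = 0.6910 / 0.8497 ≈ 0.8132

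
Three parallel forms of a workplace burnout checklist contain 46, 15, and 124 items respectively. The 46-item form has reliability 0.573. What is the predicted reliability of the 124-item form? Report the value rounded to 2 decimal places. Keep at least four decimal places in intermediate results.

The 15-item form is not needed; work directly from the 46-item form with n = 124/46 = 2.6957.
r_{124} = n·r / (1 + (n − 1)·r) = 1.5446 / 1.9716 ≈ 0.7834

0.78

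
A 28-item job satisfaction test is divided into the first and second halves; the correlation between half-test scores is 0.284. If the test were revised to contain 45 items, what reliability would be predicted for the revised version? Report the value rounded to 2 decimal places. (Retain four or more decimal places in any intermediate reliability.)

Full-test reliability from the split-half r: r_full = 2(0.284)/(1 + 0.284) = 0.4424
Then adjust to 45 items: n = 45/28 = 1.6071
r_new = n·r_full / (1 + (n − 1)·r_full) = 0.7110 / 1.2686 ≈ 0.5605

0.56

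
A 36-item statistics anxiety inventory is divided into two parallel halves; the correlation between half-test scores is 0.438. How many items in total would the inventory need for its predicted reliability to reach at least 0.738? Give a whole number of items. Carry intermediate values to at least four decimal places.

r_full = 2(0.438)/(1 + 0.438) = 0.6092
Solve Spearman-Brown for n: n = 0.738(1 − 0.6092) / [0.6092(1 − 0.738)] = 1.8070
Items = 1.8070 × 36 ≈ 65.05 → 66

66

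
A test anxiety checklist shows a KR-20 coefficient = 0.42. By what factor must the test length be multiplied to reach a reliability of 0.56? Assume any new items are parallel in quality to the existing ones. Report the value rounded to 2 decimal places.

1.76

n = 0.56(1 − 0.42) / [0.42(1 − 0.56)]
  = 0.3248 / 0.1848 = 1.7576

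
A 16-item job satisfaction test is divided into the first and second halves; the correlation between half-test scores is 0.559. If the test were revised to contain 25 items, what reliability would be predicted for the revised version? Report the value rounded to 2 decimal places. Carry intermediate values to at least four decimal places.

0.80

First correct the split-half correlation to full-test reliability: r_full = 2 × 0.559 / (1 + 0.559) ≈ 0.7171
Then adjust to 25 items: n = 25/16 = 1.5625
r_new = n·r_full / (1 + (n − 1)·r_full) = 1.1205 / 1.4034 ≈ 0.7984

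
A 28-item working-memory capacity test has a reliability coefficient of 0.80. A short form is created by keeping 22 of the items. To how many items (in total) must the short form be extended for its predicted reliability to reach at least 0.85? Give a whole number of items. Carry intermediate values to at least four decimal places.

40

Short-form reliability: n = 22/28 = 0.7857; r_22 = n·r/(1+(n−1)r) ≈ 0.7586
Length factor from the short form to reach 0.85: n' = 0.85(1 − 0.7586) / [0.7586(1 − 0.85)] ≈ 1.8032
Total items = 1.8032 × 22 = 39.67, rounded up to 40.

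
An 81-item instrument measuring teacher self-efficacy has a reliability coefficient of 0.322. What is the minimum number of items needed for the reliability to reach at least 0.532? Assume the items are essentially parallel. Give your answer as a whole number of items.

n = 0.532 × (1 − 0.322) / [ 0.322 × (1 − 0.532) ]
n = 0.360696 / 0.150696 ≈ 2.3935
2.3935 × 81 = 193.87 → 194 items

194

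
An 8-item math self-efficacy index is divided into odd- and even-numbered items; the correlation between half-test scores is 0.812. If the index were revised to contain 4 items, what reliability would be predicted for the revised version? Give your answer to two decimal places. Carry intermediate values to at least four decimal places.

Full-test reliability from the split-half r: r_full = 2(0.812)/(1 + 0.812) = 0.8962
Length factor from 8 to 4 items: n = 4/8 = 0.5000
r_new = n·r_full / (1 + (n − 1)·r_full) = 0.4481 / 0.5519 ≈ 0.8119

0.81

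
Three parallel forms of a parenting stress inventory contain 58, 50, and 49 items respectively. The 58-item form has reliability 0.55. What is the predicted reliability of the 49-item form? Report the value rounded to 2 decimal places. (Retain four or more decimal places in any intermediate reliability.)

0.51

The 50-item form is not needed; work directly from the 58-item form with n = 49/58 = 0.8448.
r_{49} = n·r / (1 + (n − 1)·r) = 0.4646 / 0.9146 ≈ 0.5080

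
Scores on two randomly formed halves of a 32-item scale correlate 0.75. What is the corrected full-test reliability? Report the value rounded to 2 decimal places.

Apply the Spearman-Brown correction with n = 2:
r_full = 2(0.75) / (1 + 0.75)
r_full = 1.5000 / 1.7500 ≈ 0.8571

0.86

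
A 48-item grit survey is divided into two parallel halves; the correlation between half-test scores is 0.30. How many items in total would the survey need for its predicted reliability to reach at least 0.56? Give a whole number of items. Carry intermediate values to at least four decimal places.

r_full = 2(0.30)/(1 + 0.30) = 0.4615
Solve Spearman-Brown for n: n = 0.56(1 − 0.4615) / [0.4615(1 − 0.56)] = 1.4851
Items = 1.4851 × 48 ≈ 71.28 → 72

72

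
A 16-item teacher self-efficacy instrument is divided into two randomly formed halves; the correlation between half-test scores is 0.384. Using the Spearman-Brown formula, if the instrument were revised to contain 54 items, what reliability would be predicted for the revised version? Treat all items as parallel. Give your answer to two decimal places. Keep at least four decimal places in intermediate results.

Spearman-Brown correction (n = 2): r_full = 2·0.384/(1 + 0.384) = 0.5549
Length factor from 16 to 54 items: n = 54/16 = 3.3750
r_new = n·r_full / (1 + (n − 1)·r_full) = 1.8728 / 2.3179 ≈ 0.8080

0.81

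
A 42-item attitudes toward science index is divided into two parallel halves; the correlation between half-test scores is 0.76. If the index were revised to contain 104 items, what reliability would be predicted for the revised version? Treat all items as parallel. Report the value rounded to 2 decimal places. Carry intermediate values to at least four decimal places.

Full-test reliability from the split-half r: r_full = 2(0.76)/(1 + 0.76) = 0.8636
Then adjust to 104 items: n = 104/42 = 2.4762
r_new = n·r_full / (1 + (n − 1)·r_full) = 2.1384 / 2.2748 ≈ 0.9400

0.94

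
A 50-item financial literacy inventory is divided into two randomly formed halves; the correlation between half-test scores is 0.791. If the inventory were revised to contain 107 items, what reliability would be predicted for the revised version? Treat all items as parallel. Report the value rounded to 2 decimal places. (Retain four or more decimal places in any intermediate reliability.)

0.94

Spearman-Brown correction (n = 2): r_full = 2·0.791/(1 + 0.791) = 0.8833
Length factor from 50 to 107 items: n = 107/50 = 2.1400
r_new = n·r_full / (1 + (n − 1)·r_full) = 1.8903 / 2.0070 ≈ 0.9419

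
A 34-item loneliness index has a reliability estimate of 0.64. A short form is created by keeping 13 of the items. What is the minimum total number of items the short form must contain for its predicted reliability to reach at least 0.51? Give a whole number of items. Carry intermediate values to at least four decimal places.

20

First, r for the 13-item form: n = 13/34 = 0.3824, so r_13 = 0.3824·0.64/(1 + (0.3824 − 1)·0.64) = 0.4047
Length factor from the short form to reach 0.51: n' = 0.51(1 − 0.4047) / [0.4047(1 − 0.51)] ≈ 1.5310
Total items = 1.5310 × 13 = 19.90, rounded up to 20.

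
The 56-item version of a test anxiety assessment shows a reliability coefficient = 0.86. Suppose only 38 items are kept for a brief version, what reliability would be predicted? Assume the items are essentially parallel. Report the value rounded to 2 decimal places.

0.81

The new length is 38/56 = 0.6786 times the old.
Spearman-Brown: r_new = n·r / (1 + (n − 1)·r)
r_new = 0.6786·0.86 / [1 + (0.6786 − 1)·0.86]
r_new = 0.5836 / 0.7236 ≈ 0.8065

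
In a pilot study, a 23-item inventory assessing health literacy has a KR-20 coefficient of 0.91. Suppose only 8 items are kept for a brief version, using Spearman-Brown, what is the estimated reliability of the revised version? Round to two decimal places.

0.78

n = 8/23 = 0.3478
Spearman-Brown: r_new = n·r / (1 + (n − 1)·r)
r_new = (0.3478 × 0.91) / (1 + (0.3478 − 1) × 0.91)
     = 0.3165 / 0.4065 = 0.7786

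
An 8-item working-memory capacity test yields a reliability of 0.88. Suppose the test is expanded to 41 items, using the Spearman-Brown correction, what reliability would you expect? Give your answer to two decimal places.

Length ratio n = 41/8 = 5.125
By Spearman-Brown, r_new = n r / (1 + (n − 1) r).
r_new = (5.125 × 0.88) / (1 + (5.125 − 1) × 0.88)
     = 4.5100 / 4.6300 = 0.9741

0.97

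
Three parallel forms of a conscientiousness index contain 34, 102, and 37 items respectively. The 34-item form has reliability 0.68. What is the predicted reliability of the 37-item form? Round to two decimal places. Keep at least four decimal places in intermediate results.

0.70

The 102-item form is not needed; work directly from the 34-item form with n = 37/34 = 1.0882.
r_{37} = n·r / (1 + (n − 1)·r) = 0.7400 / 1.0600 ≈ 0.6981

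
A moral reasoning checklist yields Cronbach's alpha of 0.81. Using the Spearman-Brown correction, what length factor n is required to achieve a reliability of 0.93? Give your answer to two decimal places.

n = 0.93(1 − 0.81) / [0.81(1 − 0.93)]
n = 0.1767 / 0.0567 ≈ 3.1164

3.12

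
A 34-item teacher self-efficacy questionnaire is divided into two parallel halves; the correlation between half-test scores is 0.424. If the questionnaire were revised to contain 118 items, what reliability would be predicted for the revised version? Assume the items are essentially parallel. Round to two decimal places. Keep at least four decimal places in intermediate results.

Spearman-Brown correction (n = 2): r_full = 2·0.424/(1 + 0.424) = 0.5955
Length factor from 34 to 118 items: n = 118/34 = 3.4706
r_new = n·r_full / (1 + (n − 1)·r_full) = 2.0667 / 2.4712 ≈ 0.8363

0.84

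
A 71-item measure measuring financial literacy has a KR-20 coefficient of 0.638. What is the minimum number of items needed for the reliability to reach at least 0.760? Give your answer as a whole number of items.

128

Invert Spearman-Brown to solve for n:
n = r_target (1 − r_old) / [ r_old (1 − r_target) ]
n = 0.760 × (1 − 0.638) / [ 0.638 × (1 − 0.760) ]
n = 0.275120 / 0.153120 ≈ 1.7968
Items needed = n × 71 = 1.7968 × 71 ≈ 127.57 → round up to 128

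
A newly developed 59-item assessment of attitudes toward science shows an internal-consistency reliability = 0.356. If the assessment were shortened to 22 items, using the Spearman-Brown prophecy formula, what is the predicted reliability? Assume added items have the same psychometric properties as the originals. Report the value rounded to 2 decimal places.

n = 22/59 = 0.3729
r_new = 0.3729·0.356 / [1 + (0.3729 − 1)·0.356]
r_new = 0.1328 / 0.7768 ≈ 0.1710

0.17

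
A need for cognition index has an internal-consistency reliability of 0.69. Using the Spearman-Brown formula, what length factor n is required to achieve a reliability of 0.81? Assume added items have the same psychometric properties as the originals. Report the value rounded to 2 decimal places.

1.92

Rearranging the Spearman-Brown formula for n,
n = r_target (1 − r_old) / [ r_old (1 − r_target) ]
n = 0.81 × (1 − 0.69) / [ 0.69 × (1 − 0.81) ]
  = 0.2511 / 0.1311 = 1.9153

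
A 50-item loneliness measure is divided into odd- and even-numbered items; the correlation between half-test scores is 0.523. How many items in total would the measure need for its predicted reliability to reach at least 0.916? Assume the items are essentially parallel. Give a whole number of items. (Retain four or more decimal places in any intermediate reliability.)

249

r_full = 2(0.523)/(1 + 0.523) = 0.6868
n = r_tgt(1 − r_full) / [r_full(1 − r_tgt)] = 0.916 × 0.3132 / (0.6868 × 0.084) ≈ 4.9729
Required items = 4.9729 × 50 = 248.65, so 249 items.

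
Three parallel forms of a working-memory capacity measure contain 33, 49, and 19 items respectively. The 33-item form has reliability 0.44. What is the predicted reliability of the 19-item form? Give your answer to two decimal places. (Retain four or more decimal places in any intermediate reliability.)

Only the ratio of lengths matters: n = 19/33 = 0.5758
r_{19} = n·r / (1 + (n − 1)·r) = 0.2534 / 0.8134 ≈ 0.3115

0.31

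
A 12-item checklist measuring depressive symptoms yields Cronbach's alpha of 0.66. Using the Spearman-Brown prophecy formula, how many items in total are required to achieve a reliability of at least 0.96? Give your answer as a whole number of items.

Rearranging the Spearman-Brown formula for n,
n = r_target (1 − r_old) / [ r_old (1 − r_target) ]
n = 0.96 × (1 − 0.66) / [ 0.66 × (1 − 0.96) ]
n = 0.3264 / 0.0264 ≈ 12.3636
Items needed = n × 12 = 12.3636 × 12 ≈ 148.36 → round up to 149

149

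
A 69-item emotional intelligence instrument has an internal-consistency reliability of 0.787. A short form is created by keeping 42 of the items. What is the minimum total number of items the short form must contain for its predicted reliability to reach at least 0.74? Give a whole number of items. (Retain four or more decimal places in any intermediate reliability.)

First, r for the 42-item form: n = 42/69 = 0.6087, so r_42 = 0.6087·0.787/(1 + (0.6087 − 1)·0.787) = 0.6922
Then solve for n' with r_old = 0.6922, r_target = 0.74: n' = 0.74(1 − 0.6922)/[0.6922(1 − 0.74)] = 1.2656
Total items = 1.2656 × 42 = 53.16, rounded up to 54.

54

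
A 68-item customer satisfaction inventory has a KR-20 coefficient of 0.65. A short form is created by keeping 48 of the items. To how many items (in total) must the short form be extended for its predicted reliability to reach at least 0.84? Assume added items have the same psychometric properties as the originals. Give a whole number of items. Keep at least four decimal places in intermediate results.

First, r for the 48-item form: n = 48/68 = 0.7059, so r_48 = 0.7059·0.65/(1 + (0.7059 − 1)·0.65) = 0.5673
Then solve for n' with r_old = 0.5673, r_target = 0.84: n' = 0.84(1 − 0.5673)/[0.5673(1 − 0.84)] = 4.0044
Total items = 4.0044 × 48 = 192.21, rounded up to 193.

193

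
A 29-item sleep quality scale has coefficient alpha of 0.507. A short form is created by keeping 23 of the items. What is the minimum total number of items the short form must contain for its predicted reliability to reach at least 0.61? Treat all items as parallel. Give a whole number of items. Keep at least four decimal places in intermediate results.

45

First, r for the 23-item form: n = 23/29 = 0.7931, so r_23 = 0.7931·0.507/(1 + (0.7931 − 1)·0.507) = 0.4492
Then solve for n' with r_old = 0.4492, r_target = 0.61: n' = 0.61(1 − 0.4492)/[0.4492(1 − 0.61)] = 1.9179
Items = 1.9179 × 23 ≈ 44.11 → 45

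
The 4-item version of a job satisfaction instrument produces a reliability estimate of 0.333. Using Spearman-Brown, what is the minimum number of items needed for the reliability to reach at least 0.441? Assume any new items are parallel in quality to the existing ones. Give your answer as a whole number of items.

7

Spearman-Brown solved for the length factor n:
n = r*(1 − r) / [ r (1 − r*) ]
n = [0.441 × 0.667] / [0.333 × 0.559]
  = 0.294147 / 0.186147 = 1.5802
So the test needs 1.5802 × 4 ≈ 6.32 items; rounding up, 7.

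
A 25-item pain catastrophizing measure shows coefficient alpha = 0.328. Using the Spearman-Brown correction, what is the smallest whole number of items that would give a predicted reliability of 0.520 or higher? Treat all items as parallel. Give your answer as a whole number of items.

56

Invert Spearman-Brown to solve for n:
n = r_target (1 − r_old) / [ r_old (1 − r_target) ]
n = 0.520 × (1 − 0.328) / [ 0.328 × (1 − 0.520) ]
n = 0.349440 / 0.157440 ≈ 2.2195
2.2195 × 25 = 55.49 → 56 items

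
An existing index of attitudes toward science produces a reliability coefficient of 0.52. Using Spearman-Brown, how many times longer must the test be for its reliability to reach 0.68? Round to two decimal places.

n = 0.68 × (1 − 0.52) / [ 0.52 × (1 − 0.68) ]
  = 0.3264 / 0.1664 = 1.9615

1.96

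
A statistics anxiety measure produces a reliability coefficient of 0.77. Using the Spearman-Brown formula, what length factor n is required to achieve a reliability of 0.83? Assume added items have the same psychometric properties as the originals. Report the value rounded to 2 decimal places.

Invert Spearman-Brown to solve for n:
n = r*(1 − r) / [ r (1 − r*) ]
n = [0.83 × 0.23] / [0.77 × 0.17]
n = 0.1909 / 0.1309 ≈ 1.4584

1.46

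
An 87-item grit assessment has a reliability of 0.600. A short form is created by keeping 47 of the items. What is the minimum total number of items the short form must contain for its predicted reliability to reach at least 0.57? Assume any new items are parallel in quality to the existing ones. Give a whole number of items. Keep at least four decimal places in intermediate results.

First, r for the 47-item form: n = 47/87 = 0.5402, so r_47 = 0.5402·0.600/(1 + (0.5402 − 1)·0.600) = 0.4476
Then solve for n' with r_old = 0.4476, r_target = 0.57: n' = 0.57(1 − 0.4476)/[0.4476(1 − 0.57)] = 1.6359
Total items = 1.6359 × 47 = 76.89, rounded up to 77.

77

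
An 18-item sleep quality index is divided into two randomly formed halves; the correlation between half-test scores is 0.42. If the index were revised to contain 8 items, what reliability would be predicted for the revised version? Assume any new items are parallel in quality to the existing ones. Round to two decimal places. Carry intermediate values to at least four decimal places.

0.39

First correct the split-half correlation to full-test reliability: r_full = 2 × 0.42 / (1 + 0.42) ≈ 0.5915
Length factor from 18 to 8 items: n = 8/18 = 0.4444
r_new = n·r_full / (1 + (n − 1)·r_full) = 0.2629 / 0.6714 ≈ 0.3916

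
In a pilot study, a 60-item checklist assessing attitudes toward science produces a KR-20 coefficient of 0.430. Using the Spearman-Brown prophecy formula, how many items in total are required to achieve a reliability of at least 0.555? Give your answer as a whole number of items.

n = [0.555 × 0.570] / [0.430 × 0.445]
n = 0.316350 / 0.191350 ≈ 1.6533
1.6533 × 60 = 99.20 → 100 items

100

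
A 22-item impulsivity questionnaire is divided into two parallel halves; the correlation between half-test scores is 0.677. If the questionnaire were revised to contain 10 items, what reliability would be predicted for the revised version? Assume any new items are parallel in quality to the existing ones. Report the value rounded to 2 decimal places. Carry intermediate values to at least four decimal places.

Spearman-Brown correction (n = 2): r_full = 2·0.677/(1 + 0.677) = 0.8074
Length factor from 22 to 10 items: n = 10/22 = 0.4545
r_new = n·r_full / (1 + (n − 1)·r_full) = 0.3670 / 0.5596 ≈ 0.6558

0.66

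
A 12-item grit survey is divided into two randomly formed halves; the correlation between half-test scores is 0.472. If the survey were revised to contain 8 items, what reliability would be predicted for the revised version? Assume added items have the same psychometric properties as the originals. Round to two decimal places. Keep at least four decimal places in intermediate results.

0.54

Spearman-Brown correction (n = 2): r_full = 2·0.472/(1 + 0.472) = 0.6413
Then adjust to 8 items: n = 8/12 = 0.6667
r_new = n·r_full / (1 + (n − 1)·r_full) = 0.4276 / 0.7863 ≈ 0.5438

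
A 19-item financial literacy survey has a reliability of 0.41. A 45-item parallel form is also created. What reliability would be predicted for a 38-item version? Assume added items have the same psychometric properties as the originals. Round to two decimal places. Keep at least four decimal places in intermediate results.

0.58

Only the ratio of lengths matters: n = 38/19 = 2.0000
r_{38} = n·r / (1 + (n − 1)·r) = 0.8200 / 1.4100 ≈ 0.5816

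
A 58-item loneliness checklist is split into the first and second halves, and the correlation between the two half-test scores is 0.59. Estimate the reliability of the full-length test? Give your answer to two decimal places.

The full test is twice the length of either half (n = 2).
r_full = 2(0.59) / (1 + 0.59)
       = 1.1800 / 1.5900 = 0.7421

0.74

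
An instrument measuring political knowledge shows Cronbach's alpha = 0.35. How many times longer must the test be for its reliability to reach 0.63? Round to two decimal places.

Spearman-Brown solved for the length factor n:
n = r_target (1 − r_old) / [ r_old (1 − r_target) ]
n = 0.63 × (1 − 0.35) / [ 0.35 × (1 − 0.63) ]
  = 0.4095 / 0.1295 = 3.1622

3.16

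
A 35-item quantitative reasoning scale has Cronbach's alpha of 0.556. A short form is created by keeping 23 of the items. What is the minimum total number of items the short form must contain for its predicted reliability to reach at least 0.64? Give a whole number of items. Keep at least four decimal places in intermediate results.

First, r for the 23-item form: n = 23/35 = 0.6571, so r_23 = 0.6571·0.556/(1 + (0.6571 − 1)·0.556) = 0.4514
Then solve for n' with r_old = 0.4514, r_target = 0.64: n' = 0.64(1 − 0.4514)/[0.4514(1 − 0.64)] = 2.1606
Items = 2.1606 × 23 ≈ 49.69 → 50

50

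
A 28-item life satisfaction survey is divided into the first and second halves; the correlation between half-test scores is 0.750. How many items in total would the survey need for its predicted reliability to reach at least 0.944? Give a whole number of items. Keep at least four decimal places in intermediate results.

r_full = 2(0.750)/(1 + 0.750) = 0.8571
n = r_tgt(1 − r_full) / [r_full(1 − r_tgt)] = 0.944 × 0.1429 / (0.8571 × 0.056) ≈ 2.8105
Items = 2.8105 × 28 ≈ 78.69 → 79

79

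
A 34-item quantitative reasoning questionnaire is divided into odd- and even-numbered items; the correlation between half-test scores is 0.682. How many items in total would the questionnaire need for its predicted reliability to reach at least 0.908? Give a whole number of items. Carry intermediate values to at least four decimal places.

Corrected full-test reliability: r_full = 2 × 0.682 / (1 + 0.682) ≈ 0.8109
n = r_tgt(1 − r_full) / [r_full(1 − r_tgt)] = 0.908 × 0.1891 / (0.8109 × 0.092) ≈ 2.3016
Items = 2.3016 × 34 ≈ 78.25 → 79

79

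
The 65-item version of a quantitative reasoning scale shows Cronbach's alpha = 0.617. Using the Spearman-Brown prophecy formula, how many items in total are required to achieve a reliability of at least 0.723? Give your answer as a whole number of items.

106

Invert Spearman-Brown to solve for n:
n = r*(1 − r) / [ r (1 − r*) ]
n = 0.723 × (1 − 0.617) / [ 0.617 × (1 − 0.723) ]
  = 0.276909 / 0.170909 = 1.6202
1.6202 × 65 = 105.31 → 106 items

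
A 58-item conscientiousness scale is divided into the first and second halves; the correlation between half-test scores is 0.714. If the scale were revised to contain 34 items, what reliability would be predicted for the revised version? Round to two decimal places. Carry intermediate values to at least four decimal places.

0.75

Full-test reliability from the split-half r: r_full = 2(0.714)/(1 + 0.714) = 0.8331
Then adjust to 34 items: n = 34/58 = 0.5862
r_new = n·r_full / (1 + (n − 1)·r_full) = 0.4884 / 0.6553 ≈ 0.7453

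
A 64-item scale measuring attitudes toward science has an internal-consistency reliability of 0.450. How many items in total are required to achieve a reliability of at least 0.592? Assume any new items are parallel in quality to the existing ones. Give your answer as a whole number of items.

Spearman-Brown solved for the length factor n:
n = r_target (1 − r_old) / [ r_old (1 − r_target) ]
n = 0.592 × (1 − 0.450) / [ 0.450 × (1 − 0.592) ]
n = 0.325600 / 0.183600 ≈ 1.7734
Items needed = n × 64 = 1.7734 × 64 ≈ 113.50 → round up to 114

114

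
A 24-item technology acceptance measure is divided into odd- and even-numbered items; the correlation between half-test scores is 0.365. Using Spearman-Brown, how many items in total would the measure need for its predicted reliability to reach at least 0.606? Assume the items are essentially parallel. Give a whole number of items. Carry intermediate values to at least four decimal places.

33

Corrected full-test reliability: r_full = 2 × 0.365 / (1 + 0.365) ≈ 0.5348
Solve Spearman-Brown for n: n = 0.606(1 − 0.5348) / [0.5348(1 − 0.606)] = 1.3379
Items = 1.3379 × 24 ≈ 32.11 → 33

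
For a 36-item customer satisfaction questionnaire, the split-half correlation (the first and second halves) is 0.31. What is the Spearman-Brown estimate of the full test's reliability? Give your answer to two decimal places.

The full test is twice the length of either half (n = 2).
r_full = 2(0.31) / (1 + 0.31)
       = 0.6200 / 1.3100 = 0.4733

0.47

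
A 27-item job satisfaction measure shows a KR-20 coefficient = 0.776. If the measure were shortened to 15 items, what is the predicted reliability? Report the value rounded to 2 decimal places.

Length ratio n = 15/27 = 0.5556
r_new = (0.5556 × 0.776) / (1 + (0.5556 − 1) × 0.776)
     = 0.4311 / 0.6551 = 0.6581

0.66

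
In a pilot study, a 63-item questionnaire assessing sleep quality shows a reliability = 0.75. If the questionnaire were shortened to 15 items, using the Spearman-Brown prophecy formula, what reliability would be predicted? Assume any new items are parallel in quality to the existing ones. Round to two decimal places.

n = 15/63 = 0.2381
By Spearman-Brown, r_new = n r / (1 + (n − 1) r).
r_new = 0.2381·0.75 / [1 + (0.2381 − 1)·0.75]
     = 0.1786 / 0.4286 = 0.4167

0.42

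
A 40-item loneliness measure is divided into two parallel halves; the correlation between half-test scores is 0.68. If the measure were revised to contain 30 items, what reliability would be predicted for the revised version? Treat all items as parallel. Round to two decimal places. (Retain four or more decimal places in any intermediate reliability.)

0.76

Spearman-Brown correction (n = 2): r_full = 2·0.68/(1 + 0.68) = 0.8095
Length factor from 40 to 30 items: n = 30/40 = 0.7500
r_new = n·r_full / (1 + (n − 1)·r_full) = 0.6071 / 0.7976 ≈ 0.7612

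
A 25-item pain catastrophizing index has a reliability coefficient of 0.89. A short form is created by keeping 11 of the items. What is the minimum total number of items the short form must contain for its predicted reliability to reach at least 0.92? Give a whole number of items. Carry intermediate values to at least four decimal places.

First, r for the 11-item form: n = 11/25 = 0.4400, so r_11 = 0.4400·0.89/(1 + (0.4400 − 1)·0.89) = 0.7807
Then solve for n' with r_old = 0.7807, r_target = 0.92: n' = 0.92(1 − 0.7807)/[0.7807(1 − 0.92)] = 3.2304
Total items = 3.2304 × 11 = 35.53, rounded up to 36.

36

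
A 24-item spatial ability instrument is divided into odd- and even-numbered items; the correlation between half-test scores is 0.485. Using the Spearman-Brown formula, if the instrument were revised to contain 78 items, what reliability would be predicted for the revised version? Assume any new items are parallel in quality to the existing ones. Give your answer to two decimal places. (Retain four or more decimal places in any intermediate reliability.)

Full-test reliability from the split-half r: r_full = 2(0.485)/(1 + 0.485) = 0.6532
Length factor from 24 to 78 items: n = 78/24 = 3.2500
r_new = n·r_full / (1 + (n − 1)·r_full) = 2.1229 / 2.4697 ≈ 0.8596

0.86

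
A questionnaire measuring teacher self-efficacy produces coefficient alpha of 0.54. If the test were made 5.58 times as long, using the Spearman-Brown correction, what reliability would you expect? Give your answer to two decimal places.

0.87

r_new = 5.58·0.54 / [1 + (5.58 − 1)·0.54]
r_new = 3.0132 / 3.4732 ≈ 0.8676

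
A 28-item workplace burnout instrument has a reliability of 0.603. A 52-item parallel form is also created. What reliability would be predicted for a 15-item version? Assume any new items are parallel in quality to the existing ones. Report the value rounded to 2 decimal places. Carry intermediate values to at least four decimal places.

The 52-item form is not needed; work directly from the 28-item form with n = 15/28 = 0.5357.
r_{15} = n·r / (1 + (n − 1)·r) = 0.3230 / 0.7200 ≈ 0.4486

0.45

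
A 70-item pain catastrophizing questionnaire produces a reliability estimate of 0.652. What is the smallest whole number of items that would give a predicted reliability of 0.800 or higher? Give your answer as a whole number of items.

Spearman-Brown solved for the length factor n:
n = r_target (1 − r_old) / [ r_old (1 − r_target) ]
n = 0.800 × (1 − 0.652) / [ 0.652 × (1 − 0.800) ]
  = 0.278400 / 0.130400 = 2.1350
2.1350 × 70 = 149.45 → 150 items

150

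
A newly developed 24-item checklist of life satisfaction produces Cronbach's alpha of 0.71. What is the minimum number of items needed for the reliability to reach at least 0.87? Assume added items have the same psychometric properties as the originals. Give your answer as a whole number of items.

66

Rearranging the Spearman-Brown formula for n,
n = r*(1 − r) / [ r (1 − r*) ]
n = 0.87 × (1 − 0.71) / [ 0.71 × (1 − 0.87) ]
n = 0.2523 / 0.0923 ≈ 2.7335
2.7335 × 24 = 65.60 → 66 items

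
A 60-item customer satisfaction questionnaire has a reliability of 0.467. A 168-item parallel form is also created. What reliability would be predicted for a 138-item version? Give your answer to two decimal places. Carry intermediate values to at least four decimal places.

0.67

Only the ratio of lengths matters: n = 138/60 = 2.3000
r_{138} = n·r / (1 + (n − 1)·r) = 1.0741 / 1.6071 ≈ 0.6683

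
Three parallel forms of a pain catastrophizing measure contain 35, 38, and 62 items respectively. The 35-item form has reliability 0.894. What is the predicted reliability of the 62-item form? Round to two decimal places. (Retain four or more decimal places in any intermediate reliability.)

0.94

The 38-item form is not needed; work directly from the 35-item form with n = 62/35 = 1.7714.
r_{62} = n·r / (1 + (n − 1)·r) = 1.5836 / 1.6896 ≈ 0.9373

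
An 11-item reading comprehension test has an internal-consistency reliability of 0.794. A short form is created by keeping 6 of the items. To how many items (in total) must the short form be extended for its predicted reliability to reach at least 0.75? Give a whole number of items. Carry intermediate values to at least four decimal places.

9

Short-form reliability: n = 6/11 = 0.5455; r_6 = n·r/(1+(n−1)r) ≈ 0.6777
Length factor from the short form to reach 0.75: n' = 0.75(1 − 0.6777) / [0.6777(1 − 0.75)] ≈ 1.4267
Total items = 1.4267 × 6 = 8.56, rounded up to 9.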